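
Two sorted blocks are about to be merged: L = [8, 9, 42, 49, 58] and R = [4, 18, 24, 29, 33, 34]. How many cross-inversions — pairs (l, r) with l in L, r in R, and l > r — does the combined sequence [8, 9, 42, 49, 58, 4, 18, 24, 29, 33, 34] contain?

Take each right-half value and tally the left-half values above it:
r = 4: 8, 9, 42, 49, 58 → 5
r = 18: 42, 49, 58 → 3
r = 24: 42, 49, 58 → 3
r = 29: 42, 49, 58 → 3
r = 33: 42, 49, 58 → 3
r = 34: 42, 49, 58 → 3
Cross-inversions: 5 + 3 + 3 + 3 + 3 + 3 = 20

20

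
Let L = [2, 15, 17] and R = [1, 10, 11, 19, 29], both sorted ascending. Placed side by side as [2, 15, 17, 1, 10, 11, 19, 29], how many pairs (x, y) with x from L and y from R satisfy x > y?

7

Take each right-half value and tally the left-half values above it:
r = 1: 2, 15, 17 → 3
r = 10: 15, 17 → 2
r = 11: 15, 17 → 2
r = 19: none → 0
r = 29: none → 0
Cross-inversions: 3 + 2 + 2 + 0 + 0 = 7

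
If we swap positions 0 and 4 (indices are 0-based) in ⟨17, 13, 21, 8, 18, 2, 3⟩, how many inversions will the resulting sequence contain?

16 inversions

Positions 0 and 4 hold 17 and 18; after swapping, the array is [18, 13, 21, 8, 17, 2, 3].
For each element, count later entries that are smaller:
18: 5
13: 3
21: 4
8: 2
17: 2
2: 0
3: 0
Sum: 5 + 3 + 4 + 2 + 2 + 0 + 0 = 16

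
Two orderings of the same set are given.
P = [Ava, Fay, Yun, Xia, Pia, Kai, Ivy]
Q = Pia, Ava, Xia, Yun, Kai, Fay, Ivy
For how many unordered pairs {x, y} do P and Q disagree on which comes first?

Assign each item its position (1..7) in the first ordering, then rewrite the second ordering as that position sequence:
positions: Ava→1, Fay→2, Yun→3, Xia→4, Pia→5, Kai→6, Ivy→7
second ordering as positions: [5, 1, 4, 3, 6, 2, 7]
Discordant pairs = inversions in this position sequence.
5: 1, 4, 3, 2 → 4
1: 0
4: 3, 2 → 2
3: 2 → 1
6: 2 → 1
2: 0
7: 0
Total: 4 + 0 + 2 + 1 + 1 + 0 + 0 = 8

8 disagreeing pairs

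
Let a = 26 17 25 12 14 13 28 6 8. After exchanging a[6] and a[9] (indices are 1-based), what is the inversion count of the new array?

Positions 6 and 9 hold 13 and 8; after swapping, the array is [26, 17, 25, 12, 14, 8, 28, 6, 13].
Sweep left to right; for each value list the smaller values that follow it:
26 → 17, 25, 12, 14, 8, 6, 13 → 7
17 → 12, 14, 8, 6, 13 → 5
25 → 12, 14, 8, 6, 13 → 5
12 → 8, 6 → 2
14 → 8, 6, 13 → 3
8 → 6 → 1
28 → 6, 13 → 2
6 → none → 0
13 → none → 0
Sum: 7 + 5 + 5 + 2 + 3 + 1 + 2 + 0 + 0 = 25

25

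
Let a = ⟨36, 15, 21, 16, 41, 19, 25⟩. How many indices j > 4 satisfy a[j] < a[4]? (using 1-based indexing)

The element at index 4 is 16.
Elements after it: 41, 19, 25
None of them are smaller than 16.

0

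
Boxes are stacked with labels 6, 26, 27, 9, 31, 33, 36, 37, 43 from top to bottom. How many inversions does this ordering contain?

Element-by-element contributions:
6 → none → 0
26 → 9 → 1
27 → 9 → 1
9 → none → 0
31 → none → 0
33 → none → 0
36 → none → 0
37 → none → 0
43 → none → 0
Sum: 0 + 1 + 1 + 0 + 0 + 0 + 0 + 0 + 0 = 2

2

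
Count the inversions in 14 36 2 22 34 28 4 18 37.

For each element, count later entries that are smaller:
14 → 2, 4 → 2
36 → 2, 22, 34, 28, 4, 18 → 6
2 → none → 0
22 → 4, 18 → 2
34 → 28, 4, 18 → 3
28 → 4, 18 → 2
4 → none → 0
18 → none → 0
37 → none → 0
Sum: 2 + 6 + 0 + 2 + 3 + 2 + 0 + 0 + 0 = 15

15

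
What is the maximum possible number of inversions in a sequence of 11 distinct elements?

A reversed (strictly descending) arrangement makes every pair an inversion, giving C(11, 2) inversions.
C(11, 2) = 11·10/2 = 55

55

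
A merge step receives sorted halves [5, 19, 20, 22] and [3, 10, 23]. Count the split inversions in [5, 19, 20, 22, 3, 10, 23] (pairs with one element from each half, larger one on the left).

7

For each element r of the right run, count left-run elements greater than r:
r = 3: 5, 19, 20, 22 → 4
r = 10: 19, 20, 22 → 3
r = 23: none → 0
Cross-inversions: 4 + 3 + 0 = 7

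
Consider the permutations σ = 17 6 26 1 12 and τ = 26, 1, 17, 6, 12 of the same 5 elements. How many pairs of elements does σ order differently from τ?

4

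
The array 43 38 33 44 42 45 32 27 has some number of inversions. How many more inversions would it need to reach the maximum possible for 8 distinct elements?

Maximum inversions for 8 distinct elements is C(8, 2) = 8·7/2 = 28.
Current inversions — for each element, count later smaller elements:
43: 5
38: 3
33: 2
44: 3
42: 2
45: 2
32: 1
27: 0
Current total: 5 + 3 + 2 + 3 + 2 + 2 + 1 + 0 = 18
Shortfall: 28 − 18 = 10

10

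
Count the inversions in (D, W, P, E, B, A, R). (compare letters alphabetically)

Sweep left to right; for each value list the smaller values that follow it:
D: 2
W: 5
P: 3
E: 2
B: 1
A: 0
R: 0
Sum: 2 + 5 + 3 + 2 + 1 + 0 + 0 = 13

13 out-of-order pairs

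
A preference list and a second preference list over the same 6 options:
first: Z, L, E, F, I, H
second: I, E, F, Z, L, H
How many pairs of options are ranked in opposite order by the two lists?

There are 8 pairs.

Assign each item its position (1..6) in the first ordering, then rewrite the second ordering as that position sequence:
positions: Z→1, L→2, E→3, F→4, I→5, H→6
second ordering as positions: [5, 3, 4, 1, 2, 6]
Discordant pairs = inversions in this position sequence.
5: 3, 4, 1, 2 → 4
3: 1, 2 → 2
4: 1, 2 → 2
1: 0
2: 0
6: 0
Total: 4 + 2 + 2 + 0 + 0 + 0 = 8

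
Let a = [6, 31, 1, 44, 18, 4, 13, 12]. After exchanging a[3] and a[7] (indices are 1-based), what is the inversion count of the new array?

Positions 3 and 7 hold 1 and 13; after swapping, the array is [6, 31, 13, 44, 18, 4, 1, 12].
For each element, count later entries that are smaller:
6: 2
31: 5
13: 3
44: 4
18: 3
4: 1
1: 0
12: 0
Sum: 2 + 5 + 3 + 4 + 3 + 1 + 0 + 0 = 18

18 inversions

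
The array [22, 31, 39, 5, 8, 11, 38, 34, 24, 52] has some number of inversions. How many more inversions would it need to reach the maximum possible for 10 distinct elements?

29 inversions short

Maximum inversions for 10 distinct elements is C(10, 2) = 10·9/2 = 45.
Current inversions — for each element, count later smaller elements:
22: 3
31: 4
39: 6
5: 0
8: 0
11: 0
38: 2
34: 1
24: 0
52: 0
Current total: 3 + 4 + 6 + 0 + 0 + 0 + 2 + 1 + 0 + 0 = 16
Shortfall: 45 − 16 = 29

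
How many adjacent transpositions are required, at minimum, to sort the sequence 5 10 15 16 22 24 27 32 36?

0

The minimum number of adjacent swaps to sort an array equals its inversion count, since every such swap removes exactly one inversion.
Count inversions — for each element, later elements that are smaller:
5: none → 0
10: none → 0
15: none → 0
16: none → 0
22: none → 0
24: none → 0
27: none → 0
32: none → 0
36: none → 0
Total inversions: 0 + 0 + 0 + 0 + 0 + 0 + 0 + 0 + 0 = 0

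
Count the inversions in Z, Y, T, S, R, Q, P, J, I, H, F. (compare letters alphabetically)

55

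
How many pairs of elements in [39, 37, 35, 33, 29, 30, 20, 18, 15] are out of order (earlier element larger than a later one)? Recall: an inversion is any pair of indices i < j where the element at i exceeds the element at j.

35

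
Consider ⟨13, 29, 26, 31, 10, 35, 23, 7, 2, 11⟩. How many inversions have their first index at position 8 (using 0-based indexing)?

The element at index 8 is 2.
Elements after it: 11
None of them are smaller than 2.

0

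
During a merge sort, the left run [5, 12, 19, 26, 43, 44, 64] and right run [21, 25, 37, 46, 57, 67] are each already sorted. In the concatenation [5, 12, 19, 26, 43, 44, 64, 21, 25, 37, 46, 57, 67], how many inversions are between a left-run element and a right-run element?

13 split inversions

Take each right-half value and tally the left-half values above it:
r = 21: 26, 43, 44, 64 → 4
r = 25: 26, 43, 44, 64 → 4
r = 37: 43, 44, 64 → 3
r = 46: 64 → 1
r = 57: 64 → 1
r = 67: none → 0
Cross-inversions: 4 + 4 + 3 + 1 + 1 + 0 = 13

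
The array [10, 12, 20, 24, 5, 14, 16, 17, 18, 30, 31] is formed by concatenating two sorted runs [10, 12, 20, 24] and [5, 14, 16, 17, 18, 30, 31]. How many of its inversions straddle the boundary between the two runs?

For each element r of the right run, count left-run elements greater than r:
r = 5: 10, 12, 20, 24 → 4
r = 14: 20, 24 → 2
r = 16: 20, 24 → 2
r = 17: 20, 24 → 2
r = 18: 20, 24 → 2
r = 30: none → 0
r = 31: none → 0
Cross-inversions: 4 + 2 + 2 + 2 + 2 + 0 + 0 = 12

12 cross-inversions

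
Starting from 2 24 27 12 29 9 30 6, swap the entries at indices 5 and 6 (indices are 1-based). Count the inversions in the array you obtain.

Positions 5 and 6 hold 29 and 9; after swapping, the array is [2, 24, 27, 12, 9, 29, 30, 6].
Element-by-element contributions:
2: 0
24: 3
27: 3
12: 2
9: 1
29: 1
30: 1
6: 0
Sum: 0 + 3 + 3 + 2 + 1 + 1 + 1 + 0 = 11

11 inversions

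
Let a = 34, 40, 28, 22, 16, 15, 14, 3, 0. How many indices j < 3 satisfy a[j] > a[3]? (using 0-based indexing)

3

The element at index 3 is 22.
Elements before it: 34, 40, 28
Those larger than 22: 34, 40, 28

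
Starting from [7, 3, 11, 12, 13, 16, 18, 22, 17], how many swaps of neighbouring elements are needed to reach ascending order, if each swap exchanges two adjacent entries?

Minimum adjacent swaps = number of inversions (each swap of adjacent out-of-order elements removes one inversion and no swap can remove more).
Count inversions — for each element, later elements that are smaller:
7: 3 → 1
3: none → 0
11: none → 0
12: none → 0
13: none → 0
16: none → 0
18: 17 → 1
22: 17 → 1
17: none → 0
Total inversions: 1 + 0 + 0 + 0 + 0 + 0 + 1 + 1 + 0 = 3

3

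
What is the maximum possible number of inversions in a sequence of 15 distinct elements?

A reversed (strictly descending) arrangement makes every pair an inversion, giving C(15, 2) inversions.
C(15, 2) = 15·14/2 = 105

Inversions: 105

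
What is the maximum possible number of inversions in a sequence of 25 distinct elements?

300 inversions

The maximum occurs when the array is in strictly decreasing order: every one of the C(25, 2) pairs is inverted.
C(25, 2) = 25·24/2 = 300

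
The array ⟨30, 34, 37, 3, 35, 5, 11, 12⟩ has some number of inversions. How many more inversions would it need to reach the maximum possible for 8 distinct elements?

Maximum inversions for 8 distinct elements is C(8, 2) = 8·7/2 = 28.
Current inversions — for each element, count later smaller elements:
30: 4
34: 4
37: 5
3: 0
35: 3
5: 0
11: 0
12: 0
Current total: 4 + 4 + 5 + 0 + 3 + 0 + 0 + 0 = 16
Shortfall: 28 − 16 = 12

12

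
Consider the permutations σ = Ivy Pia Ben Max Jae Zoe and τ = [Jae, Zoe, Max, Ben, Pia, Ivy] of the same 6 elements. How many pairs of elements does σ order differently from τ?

Assign each item its position (1..6) in the first ordering, then rewrite the second ordering as that position sequence:
positions: Ivy→1, Pia→2, Ben→3, Max→4, Jae→5, Zoe→6
second ordering as positions: [5, 6, 4, 3, 2, 1]
Discordant pairs = inversions in this position sequence.
5: 4, 3, 2, 1 → 4
6: 4, 3, 2, 1 → 4
4: 3, 2, 1 → 3
3: 2, 1 → 2
2: 1 → 1
1: 0
Total: 4 + 4 + 3 + 2 + 1 + 0 = 14

14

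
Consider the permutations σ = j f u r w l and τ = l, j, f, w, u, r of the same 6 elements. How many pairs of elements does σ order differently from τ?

7

Assign each item its position (1..6) in the first ordering, then rewrite the second ordering as that position sequence:
positions: j→1, f→2, u→3, r→4, w→5, l→6
second ordering as positions: [6, 1, 2, 5, 3, 4]
Discordant pairs = inversions in this position sequence.
6: 1, 2, 5, 3, 4 → 5
1: 0
2: 0
5: 3, 4 → 2
3: 0
4: 0
Total: 5 + 0 + 0 + 2 + 0 + 0 = 7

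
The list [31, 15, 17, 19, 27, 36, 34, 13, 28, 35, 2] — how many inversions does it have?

Element-by-element contributions:
31 → 15, 17, 19, 27, 13, 28, 2 → 7
15 → 13, 2 → 2
17 → 13, 2 → 2
19 → 13, 2 → 2
27 → 13, 2 → 2
36 → 34, 13, 28, 35, 2 → 5
34 → 13, 28, 2 → 3
13 → 2 → 1
28 → 2 → 1
35 → 2 → 1
2 → none → 0
Sum: 7 + 2 + 2 + 2 + 2 + 5 + 3 + 1 + 1 + 1 + 0 = 26

26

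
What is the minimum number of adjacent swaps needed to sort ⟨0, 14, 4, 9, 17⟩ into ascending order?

Each adjacent swap fixes exactly one inversion, so the minimum swap count equals the number of inversions.
Count inversions — for each element, later elements that are smaller:
0: none → 0
14: 4, 9 → 2
4: none → 0
9: none → 0
17: none → 0
Total inversions: 0 + 2 + 0 + 0 + 0 = 2

2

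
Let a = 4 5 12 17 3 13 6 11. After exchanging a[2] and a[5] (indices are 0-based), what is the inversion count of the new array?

12

Positions 2 and 5 hold 12 and 13; after swapping, the array is [4, 5, 13, 17, 3, 12, 6, 11].
For each element, count later entries that are smaller:
4 → 3 → 1
5 → 3 → 1
13 → 3, 12, 6, 11 → 4
17 → 3, 12, 6, 11 → 4
3 → none → 0
12 → 6, 11 → 2
6 → none → 0
11 → none → 0
Sum: 1 + 1 + 4 + 4 + 0 + 2 + 0 + 0 = 12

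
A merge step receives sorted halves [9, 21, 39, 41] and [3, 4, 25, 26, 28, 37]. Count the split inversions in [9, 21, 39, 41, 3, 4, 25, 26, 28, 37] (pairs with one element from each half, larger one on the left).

For each element r of the right run, count left-run elements greater than r:
r = 3: 9, 21, 39, 41 → 4
r = 4: 9, 21, 39, 41 → 4
r = 25: 39, 41 → 2
r = 26: 39, 41 → 2
r = 28: 39, 41 → 2
r = 37: 39, 41 → 2
Cross-inversions: 4 + 4 + 2 + 2 + 2 + 2 = 16

16 cross-inversions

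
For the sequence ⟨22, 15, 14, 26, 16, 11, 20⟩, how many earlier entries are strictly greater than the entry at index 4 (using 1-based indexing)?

0 such elements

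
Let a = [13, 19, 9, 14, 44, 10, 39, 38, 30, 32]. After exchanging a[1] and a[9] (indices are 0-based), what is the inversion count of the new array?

Positions 1 and 9 hold 19 and 32; after swapping, the array is [13, 32, 9, 14, 44, 10, 39, 38, 30, 19].
Element-by-element contributions:
13: 2
32: 5
9: 0
14: 1
44: 5
10: 0
39: 3
38: 2
30: 1
19: 0
Sum: 2 + 5 + 0 + 1 + 5 + 0 + 3 + 2 + 1 + 0 = 19

19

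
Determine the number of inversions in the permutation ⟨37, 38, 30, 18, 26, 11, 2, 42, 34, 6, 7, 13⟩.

Sweep left to right; for each value list the smaller values that follow it:
37 → 30, 18, 26, 11, 2, 34, 6, 7, 13 → 9
38 → 30, 18, 26, 11, 2, 34, 6, 7, 13 → 9
30 → 18, 26, 11, 2, 6, 7, 13 → 7
18 → 11, 2, 6, 7, 13 → 5
26 → 11, 2, 6, 7, 13 → 5
11 → 2, 6, 7 → 3
2 → none → 0
42 → 34, 6, 7, 13 → 4
34 → 6, 7, 13 → 3
6 → none → 0
7 → none → 0
13 → none → 0
Sum: 9 + 9 + 7 + 5 + 5 + 3 + 0 + 4 + 3 + 0 + 0 + 0 = 45

Inversions: 45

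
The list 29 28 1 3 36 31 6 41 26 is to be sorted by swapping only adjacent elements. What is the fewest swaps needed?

15 adjacent swaps

Minimum adjacent swaps = number of inversions (each swap of adjacent out-of-order elements removes one inversion and no swap can remove more).
Count inversions — for each element, later elements that are smaller:
29: 28, 1, 3, 6, 26 → 5
28: 1, 3, 6, 26 → 4
1: none → 0
3: none → 0
36: 31, 6, 26 → 3
31: 6, 26 → 2
6: none → 0
41: 26 → 1
26: none → 0
Total inversions: 5 + 4 + 0 + 0 + 3 + 2 + 0 + 1 + 0 = 15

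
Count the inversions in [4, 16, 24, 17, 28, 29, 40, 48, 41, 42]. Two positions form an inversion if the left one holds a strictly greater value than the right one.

There are 3 inversions.

For each element, count later entries that are smaller:
4 → none → 0
16 → none → 0
24 → 17 → 1
17 → none → 0
28 → none → 0
29 → none → 0
40 → none → 0
48 → 41, 42 → 2
41 → none → 0
42 → none → 0
Sum: 0 + 0 + 1 + 0 + 0 + 0 + 0 + 2 + 0 + 0 = 3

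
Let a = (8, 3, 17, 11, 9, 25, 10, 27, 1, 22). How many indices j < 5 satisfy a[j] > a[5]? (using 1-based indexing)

2 such elements

The element at index 5 is 9.
Elements before it: 8, 3, 17, 11
Those larger than 9: 17, 11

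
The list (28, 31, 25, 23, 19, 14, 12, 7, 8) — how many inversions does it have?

34 inversions

For each element, count later entries that are smaller:
28 → 25, 23, 19, 14, 12, 7, 8 → 7
31 → 25, 23, 19, 14, 12, 7, 8 → 7
25 → 23, 19, 14, 12, 7, 8 → 6
23 → 19, 14, 12, 7, 8 → 5
19 → 14, 12, 7, 8 → 4
14 → 12, 7, 8 → 3
12 → 7, 8 → 2
7 → none → 0
8 → none → 0
Sum: 7 + 7 + 6 + 5 + 4 + 3 + 2 + 0 + 0 = 34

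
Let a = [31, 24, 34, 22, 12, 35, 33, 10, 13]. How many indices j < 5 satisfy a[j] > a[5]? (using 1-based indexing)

4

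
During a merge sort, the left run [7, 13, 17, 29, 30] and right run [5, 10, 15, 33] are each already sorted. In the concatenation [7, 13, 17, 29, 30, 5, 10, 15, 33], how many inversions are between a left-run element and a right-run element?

Take each right-half value and tally the left-half values above it:
r = 5: 7, 13, 17, 29, 30 → 5
r = 10: 13, 17, 29, 30 → 4
r = 15: 17, 29, 30 → 3
r = 33: none → 0
Cross-inversions: 5 + 4 + 3 + 0 = 12

12 cross-inversions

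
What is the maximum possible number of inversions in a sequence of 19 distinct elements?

171 inversions

The maximum occurs when the array is in strictly decreasing order: every one of the C(19, 2) pairs is inverted.
C(19, 2) = 19·18/2 = 171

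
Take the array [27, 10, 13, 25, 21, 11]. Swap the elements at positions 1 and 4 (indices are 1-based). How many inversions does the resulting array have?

Positions 1 and 4 hold 27 and 25; after swapping, the array is [25, 10, 13, 27, 21, 11].
Element-by-element contributions:
25 → 10, 13, 21, 11 → 4
10 → none → 0
13 → 11 → 1
27 → 21, 11 → 2
21 → 11 → 1
11 → none → 0
Sum: 4 + 0 + 1 + 2 + 1 + 0 = 8

Inversions: 8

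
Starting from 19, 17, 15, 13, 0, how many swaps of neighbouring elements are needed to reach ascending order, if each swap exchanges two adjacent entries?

10 adjacent swaps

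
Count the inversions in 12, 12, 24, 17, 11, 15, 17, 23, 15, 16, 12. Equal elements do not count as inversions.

Out-of-order pairs: 24

Element-by-element contributions:
12 → 11 → 1
12 → 11 → 1
24 → 17, 11, 15, 17, 23, 15, 16, 12 → 8
17 → 11, 15, 15, 16, 12 → 5
11 → none → 0
15 → 12 → 1
17 → 15, 16, 12 → 3
23 → 15, 16, 12 → 3
15 → 12 → 1
16 → 12 → 1
12 → none → 0
Sum: 1 + 1 + 8 + 5 + 0 + 1 + 3 + 3 + 1 + 1 + 0 = 24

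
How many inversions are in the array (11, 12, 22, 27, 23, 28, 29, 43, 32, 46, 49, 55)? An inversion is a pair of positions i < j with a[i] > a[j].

2 inversions

Element-by-element contributions:
11 → none → 0
12 → none → 0
22 → none → 0
27 → 23 → 1
23 → none → 0
28 → none → 0
29 → none → 0
43 → 32 → 1
32 → none → 0
46 → none → 0
49 → none → 0
55 → none → 0
Sum: 0 + 0 + 0 + 1 + 0 + 0 + 0 + 1 + 0 + 0 + 0 + 0 = 2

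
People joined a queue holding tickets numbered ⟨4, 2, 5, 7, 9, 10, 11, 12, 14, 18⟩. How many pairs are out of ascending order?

1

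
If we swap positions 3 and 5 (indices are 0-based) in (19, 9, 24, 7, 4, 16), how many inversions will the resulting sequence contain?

11 inversions

Positions 3 and 5 hold 7 and 16; after swapping, the array is [19, 9, 24, 16, 4, 7].
For each element, count later entries that are smaller:
19: 4
9: 2
24: 3
16: 2
4: 0
7: 0
Sum: 4 + 2 + 3 + 2 + 0 + 0 = 11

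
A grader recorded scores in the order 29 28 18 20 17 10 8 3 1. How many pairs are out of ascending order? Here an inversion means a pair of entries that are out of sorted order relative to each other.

Element-by-element contributions:
29: 8
28: 7
18: 5
20: 5
17: 4
10: 3
8: 2
3: 1
1: 0
Sum: 8 + 7 + 5 + 5 + 4 + 3 + 2 + 1 + 0 = 35

35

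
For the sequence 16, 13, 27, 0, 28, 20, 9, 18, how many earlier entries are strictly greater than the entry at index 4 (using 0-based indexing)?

0

The element at index 4 is 28.
Elements before it: 16, 13, 27, 0
None of them are larger than 28.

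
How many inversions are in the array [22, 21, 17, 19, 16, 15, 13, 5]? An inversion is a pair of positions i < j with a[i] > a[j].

For each element, count later entries that are smaller:
22 → 21, 17, 19, 16, 15, 13, 5 → 7
21 → 17, 19, 16, 15, 13, 5 → 6
17 → 16, 15, 13, 5 → 4
19 → 16, 15, 13, 5 → 4
16 → 15, 13, 5 → 3
15 → 13, 5 → 2
13 → 5 → 1
5 → none → 0
Sum: 7 + 6 + 4 + 4 + 3 + 2 + 1 + 0 = 27

27 out-of-order pairs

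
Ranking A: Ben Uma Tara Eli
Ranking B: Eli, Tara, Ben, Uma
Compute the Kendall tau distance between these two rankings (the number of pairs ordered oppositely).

5

Assign each item its position (1..4) in the first ordering, then rewrite the second ordering as that position sequence:
positions: Ben→1, Uma→2, Tara→3, Eli→4
second ordering as positions: [4, 3, 1, 2]
Discordant pairs = inversions in this position sequence.
4: 3, 1, 2 → 3
3: 1, 2 → 2
1: 0
2: 0
Total: 3 + 2 + 0 + 0 = 5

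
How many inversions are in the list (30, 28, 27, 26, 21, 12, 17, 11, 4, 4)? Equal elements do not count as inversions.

Count, for each position, how many later elements it exceeds:
30: 9
28: 8
27: 7
26: 6
21: 5
12: 3
17: 3
11: 2
4: 0
4: 0
Sum: 9 + 8 + 7 + 6 + 5 + 3 + 3 + 2 + 0 + 0 = 43

43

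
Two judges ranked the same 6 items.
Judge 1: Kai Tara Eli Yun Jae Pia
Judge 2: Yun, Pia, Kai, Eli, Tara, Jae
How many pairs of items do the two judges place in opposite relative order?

Assign each item its position (1..6) in the first ordering, then rewrite the second ordering as that position sequence:
positions: Kai→1, Tara→2, Eli→3, Yun→4, Jae→5, Pia→6
second ordering as positions: [4, 6, 1, 3, 2, 5]
Discordant pairs = inversions in this position sequence.
4: 1, 3, 2 → 3
6: 1, 3, 2, 5 → 4
1: 0
3: 2 → 1
2: 0
5: 0
Total: 3 + 4 + 0 + 1 + 0 + 0 = 8

8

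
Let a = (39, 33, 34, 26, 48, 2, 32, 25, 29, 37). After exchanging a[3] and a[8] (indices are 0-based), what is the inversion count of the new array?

Positions 3 and 8 hold 26 and 29; after swapping, the array is [39, 33, 34, 29, 48, 2, 32, 25, 26, 37].
Sweep left to right; for each value list the smaller values that follow it:
39 → 33, 34, 29, 2, 32, 25, 26, 37 → 8
33 → 29, 2, 32, 25, 26 → 5
34 → 29, 2, 32, 25, 26 → 5
29 → 2, 25, 26 → 3
48 → 2, 32, 25, 26, 37 → 5
2 → none → 0
32 → 25, 26 → 2
25 → none → 0
26 → none → 0
37 → none → 0
Sum: 8 + 5 + 5 + 3 + 5 + 0 + 2 + 0 + 0 + 0 = 28

28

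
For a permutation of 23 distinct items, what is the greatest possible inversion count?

The maximum occurs when the array is in strictly decreasing order: every one of the C(23, 2) pairs is inverted.
C(23, 2) = 23·22/2 = 253

253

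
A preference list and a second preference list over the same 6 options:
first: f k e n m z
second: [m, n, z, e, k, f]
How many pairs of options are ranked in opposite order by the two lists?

Assign each item its position (1..6) in the first ordering, then rewrite the second ordering as that position sequence:
positions: f→1, k→2, e→3, n→4, m→5, z→6
second ordering as positions: [5, 4, 6, 3, 2, 1]
Discordant pairs = inversions in this position sequence.
5: 4, 3, 2, 1 → 4
4: 3, 2, 1 → 3
6: 3, 2, 1 → 3
3: 2, 1 → 2
2: 1 → 1
1: 0
Total: 4 + 3 + 3 + 2 + 1 + 0 = 13

13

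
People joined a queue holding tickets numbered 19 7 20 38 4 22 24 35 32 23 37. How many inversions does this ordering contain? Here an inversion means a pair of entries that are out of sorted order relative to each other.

Out-of-order pairs: 15

Count, for each position, how many later elements it exceeds:
19 → 7, 4 → 2
7 → 4 → 1
20 → 4 → 1
38 → 4, 22, 24, 35, 32, 23, 37 → 7
4 → none → 0
22 → none → 0
24 → 23 → 1
35 → 32, 23 → 2
32 → 23 → 1
23 → none → 0
37 → none → 0
Sum: 2 + 1 + 1 + 7 + 0 + 0 + 1 + 2 + 1 + 0 + 0 = 15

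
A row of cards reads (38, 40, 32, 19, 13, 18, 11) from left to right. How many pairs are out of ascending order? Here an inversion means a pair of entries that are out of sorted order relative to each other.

There are 19 out-of-order pairs.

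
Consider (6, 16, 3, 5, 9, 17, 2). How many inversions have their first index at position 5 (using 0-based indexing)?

1

The element at index 5 is 17.
Elements after it: 2
Those smaller than 17: 2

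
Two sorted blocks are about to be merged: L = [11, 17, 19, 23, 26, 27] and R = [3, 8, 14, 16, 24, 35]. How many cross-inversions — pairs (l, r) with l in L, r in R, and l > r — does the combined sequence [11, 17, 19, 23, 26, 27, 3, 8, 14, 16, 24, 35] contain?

Take each right-half value and tally the left-half values above it:
r = 3: 11, 17, 19, 23, 26, 27 → 6
r = 8: 11, 17, 19, 23, 26, 27 → 6
r = 14: 17, 19, 23, 26, 27 → 5
r = 16: 17, 19, 23, 26, 27 → 5
r = 24: 26, 27 → 2
r = 35: none → 0
Cross-inversions: 6 + 6 + 5 + 5 + 2 + 0 = 24

24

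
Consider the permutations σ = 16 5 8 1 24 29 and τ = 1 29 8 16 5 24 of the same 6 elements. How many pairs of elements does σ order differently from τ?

Assign each item its position (1..6) in the first ordering, then rewrite the second ordering as that position sequence:
positions: 16→1, 5→2, 8→3, 1→4, 24→5, 29→6
second ordering as positions: [4, 6, 3, 1, 2, 5]
Discordant pairs = inversions in this position sequence.
4: 3, 1, 2 → 3
6: 3, 1, 2, 5 → 4
3: 1, 2 → 2
1: 0
2: 0
5: 0
Total: 3 + 4 + 2 + 0 + 0 + 0 = 9

9 discordant pairs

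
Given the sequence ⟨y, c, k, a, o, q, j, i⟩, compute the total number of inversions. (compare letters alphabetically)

16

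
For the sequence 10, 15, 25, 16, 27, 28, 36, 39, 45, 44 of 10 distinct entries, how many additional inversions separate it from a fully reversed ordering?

Maximum inversions for 10 distinct elements is C(10, 2) = 10·9/2 = 45.
Current inversions — for each element, count later smaller elements:
10: 0
15: 0
25: 1
16: 0
27: 0
28: 0
36: 0
39: 0
45: 1
44: 0
Current total: 0 + 0 + 1 + 0 + 0 + 0 + 0 + 0 + 1 + 0 = 2
Shortfall: 45 − 2 = 43

43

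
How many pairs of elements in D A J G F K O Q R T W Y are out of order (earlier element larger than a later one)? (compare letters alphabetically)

Count, for each position, how many later elements it exceeds:
D: 1
A: 0
J: 2
G: 1
F: 0
K: 0
O: 0
Q: 0
R: 0
T: 0
W: 0
Y: 0
Sum: 1 + 0 + 2 + 1 + 0 + 0 + 0 + 0 + 0 + 0 + 0 + 0 = 4

4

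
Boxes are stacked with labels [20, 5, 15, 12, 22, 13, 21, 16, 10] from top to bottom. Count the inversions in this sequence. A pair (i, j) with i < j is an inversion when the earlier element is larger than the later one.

18

Count, for each position, how many later elements it exceeds:
20 → 5, 15, 12, 13, 16, 10 → 6
5 → none → 0
15 → 12, 13, 10 → 3
12 → 10 → 1
22 → 13, 21, 16, 10 → 4
13 → 10 → 1
21 → 16, 10 → 2
16 → 10 → 1
10 → none → 0
Sum: 6 + 0 + 3 + 1 + 4 + 1 + 2 + 1 + 0 = 18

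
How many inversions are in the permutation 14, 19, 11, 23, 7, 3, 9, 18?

17

For each element, count later entries that are smaller:
14 → 11, 7, 3, 9 → 4
19 → 11, 7, 3, 9, 18 → 5
11 → 7, 3, 9 → 3
23 → 7, 3, 9, 18 → 4
7 → 3 → 1
3 → none → 0
9 → none → 0
18 → none → 0
Sum: 4 + 5 + 3 + 4 + 1 + 0 + 0 + 0 = 17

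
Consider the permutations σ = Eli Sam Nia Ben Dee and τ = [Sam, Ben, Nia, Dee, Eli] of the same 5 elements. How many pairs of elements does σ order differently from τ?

Assign each item its position (1..5) in the first ordering, then rewrite the second ordering as that position sequence:
positions: Eli→1, Sam→2, Nia→3, Ben→4, Dee→5
second ordering as positions: [2, 4, 3, 5, 1]
Discordant pairs = inversions in this position sequence.
2: 1 → 1
4: 3, 1 → 2
3: 1 → 1
5: 1 → 1
1: 0
Total: 1 + 2 + 1 + 1 + 0 = 5

5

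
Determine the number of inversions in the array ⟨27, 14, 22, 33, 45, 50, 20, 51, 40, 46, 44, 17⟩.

Count, for each position, how many later elements it exceeds:
27: 4
14: 0
22: 2
33: 2
45: 4
50: 5
20: 1
51: 4
40: 1
46: 2
44: 1
17: 0
Sum: 4 + 0 + 2 + 2 + 4 + 5 + 1 + 4 + 1 + 2 + 1 + 0 = 26

Out-of-order pairs: 26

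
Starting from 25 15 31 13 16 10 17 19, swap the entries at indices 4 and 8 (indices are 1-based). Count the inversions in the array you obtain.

Inversions: 20

Positions 4 and 8 hold 13 and 19; after swapping, the array is [25, 15, 31, 19, 16, 10, 17, 13].
Element-by-element contributions:
25: 6
15: 2
31: 5
19: 4
16: 2
10: 0
17: 1
13: 0
Sum: 6 + 2 + 5 + 4 + 2 + 0 + 1 + 0 = 20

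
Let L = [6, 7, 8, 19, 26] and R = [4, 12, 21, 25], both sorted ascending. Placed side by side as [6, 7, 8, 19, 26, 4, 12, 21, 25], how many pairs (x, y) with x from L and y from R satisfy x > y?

9

Take each right-half value and tally the left-half values above it:
r = 4: 6, 7, 8, 19, 26 → 5
r = 12: 19, 26 → 2
r = 21: 26 → 1
r = 25: 26 → 1
Cross-inversions: 5 + 2 + 1 + 1 = 9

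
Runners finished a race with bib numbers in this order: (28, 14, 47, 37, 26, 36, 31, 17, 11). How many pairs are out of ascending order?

24

For each element, count later entries that are smaller:
28: 4
14: 1
47: 6
37: 5
26: 2
36: 3
31: 2
17: 1
11: 0
Sum: 4 + 1 + 6 + 5 + 2 + 3 + 2 + 1 + 0 = 24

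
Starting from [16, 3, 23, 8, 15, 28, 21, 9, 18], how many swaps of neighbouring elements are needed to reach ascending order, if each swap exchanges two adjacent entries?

15

Minimum adjacent swaps = number of inversions (each swap of adjacent out-of-order elements removes one inversion and no swap can remove more).
Count inversions — for each element, later elements that are smaller:
16: 3, 8, 15, 9 → 4
3: none → 0
23: 8, 15, 21, 9, 18 → 5
8: none → 0
15: 9 → 1
28: 21, 9, 18 → 3
21: 9, 18 → 2
9: none → 0
18: none → 0
Total inversions: 4 + 0 + 5 + 0 + 1 + 3 + 2 + 0 + 0 = 15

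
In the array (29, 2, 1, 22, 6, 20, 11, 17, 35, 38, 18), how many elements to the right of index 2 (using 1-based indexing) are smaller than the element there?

The element at index 2 is 2.
Elements after it: 1, 22, 6, 20, 11, 17, 35, 38, 18
Those smaller than 2: 1

1 such element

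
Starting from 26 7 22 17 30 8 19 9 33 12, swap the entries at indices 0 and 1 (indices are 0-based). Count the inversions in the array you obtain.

21

Positions 0 and 1 hold 26 and 7; after swapping, the array is [7, 26, 22, 17, 30, 8, 19, 9, 33, 12].
For each element, count later entries that are smaller:
7 → none → 0
26 → 22, 17, 8, 19, 9, 12 → 6
22 → 17, 8, 19, 9, 12 → 5
17 → 8, 9, 12 → 3
30 → 8, 19, 9, 12 → 4
8 → none → 0
19 → 9, 12 → 2
9 → none → 0
33 → 12 → 1
12 → none → 0
Sum: 0 + 6 + 5 + 3 + 4 + 0 + 2 + 0 + 1 + 0 = 21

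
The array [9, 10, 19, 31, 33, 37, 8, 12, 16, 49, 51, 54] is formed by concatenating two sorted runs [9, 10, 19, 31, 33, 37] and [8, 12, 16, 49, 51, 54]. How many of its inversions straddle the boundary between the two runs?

14 split inversions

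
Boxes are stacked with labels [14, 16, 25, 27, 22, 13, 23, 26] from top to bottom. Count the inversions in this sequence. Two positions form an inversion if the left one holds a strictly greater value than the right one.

For each element, count later entries that are smaller:
14: 1
16: 1
25: 3
27: 4
22: 1
13: 0
23: 0
26: 0
Sum: 1 + 1 + 3 + 4 + 1 + 0 + 0 + 0 = 10

10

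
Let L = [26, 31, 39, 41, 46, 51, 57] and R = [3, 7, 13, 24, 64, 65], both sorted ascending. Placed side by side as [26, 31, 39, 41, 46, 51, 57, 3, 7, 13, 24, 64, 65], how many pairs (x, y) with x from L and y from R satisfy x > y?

For each element r of the right run, count left-run elements greater than r:
r = 3: 26, 31, 39, 41, 46, 51, 57 → 7
r = 7: 26, 31, 39, 41, 46, 51, 57 → 7
r = 13: 26, 31, 39, 41, 46, 51, 57 → 7
r = 24: 26, 31, 39, 41, 46, 51, 57 → 7
r = 64: none → 0
r = 65: none → 0
Cross-inversions: 7 + 7 + 7 + 7 + 0 + 0 = 28

28 cross-inversions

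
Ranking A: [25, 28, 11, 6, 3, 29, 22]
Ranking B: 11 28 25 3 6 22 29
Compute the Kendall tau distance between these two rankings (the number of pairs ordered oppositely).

Assign each item its position (1..7) in the first ordering, then rewrite the second ordering as that position sequence:
positions: 25→1, 28→2, 11→3, 6→4, 3→5, 29→6, 22→7
second ordering as positions: [3, 2, 1, 5, 4, 7, 6]
Discordant pairs = inversions in this position sequence.
3: 2, 1 → 2
2: 1 → 1
1: 0
5: 4 → 1
4: 0
7: 6 → 1
6: 0
Total: 2 + 1 + 0 + 1 + 0 + 1 + 0 = 5

Discordant pairs: 5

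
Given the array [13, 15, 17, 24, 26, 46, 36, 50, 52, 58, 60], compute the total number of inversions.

Sweep left to right; for each value list the smaller values that follow it:
13 → none → 0
15 → none → 0
17 → none → 0
24 → none → 0
26 → none → 0
46 → 36 → 1
36 → none → 0
50 → none → 0
52 → none → 0
58 → none → 0
60 → none → 0
Sum: 0 + 0 + 0 + 0 + 0 + 1 + 0 + 0 + 0 + 0 + 0 = 1

1 inversion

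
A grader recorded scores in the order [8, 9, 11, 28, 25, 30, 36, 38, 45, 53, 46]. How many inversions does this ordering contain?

For each element, count later entries that are smaller:
8: 0
9: 0
11: 0
28: 1
25: 0
30: 0
36: 0
38: 0
45: 0
53: 1
46: 0
Sum: 0 + 0 + 0 + 1 + 0 + 0 + 0 + 0 + 0 + 1 + 0 = 2

2 inversions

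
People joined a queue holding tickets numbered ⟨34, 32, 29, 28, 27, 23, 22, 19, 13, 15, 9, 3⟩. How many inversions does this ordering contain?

For each element, count later entries that are smaller:
34: 11
32: 10
29: 9
28: 8
27: 7
23: 6
22: 5
19: 4
13: 2
15: 2
9: 1
3: 0
Sum: 11 + 10 + 9 + 8 + 7 + 6 + 5 + 4 + 2 + 2 + 1 + 0 = 65

65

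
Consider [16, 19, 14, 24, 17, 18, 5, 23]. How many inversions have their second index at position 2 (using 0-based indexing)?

2

The element at index 2 is 14.
Elements before it: 16, 19
Those larger than 14: 16, 19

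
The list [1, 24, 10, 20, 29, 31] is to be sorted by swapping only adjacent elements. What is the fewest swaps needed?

The minimum number of adjacent swaps to sort an array equals its inversion count, since every such swap removes exactly one inversion.
Count inversions — for each element, later elements that are smaller:
1: none → 0
24: 10, 20 → 2
10: none → 0
20: none → 0
29: none → 0
31: none → 0
Total inversions: 0 + 2 + 0 + 0 + 0 + 0 = 2

2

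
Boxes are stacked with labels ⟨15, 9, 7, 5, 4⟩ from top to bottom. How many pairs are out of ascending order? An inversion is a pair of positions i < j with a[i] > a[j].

10

Element-by-element contributions:
15: 4
9: 3
7: 2
5: 1
4: 0
Sum: 4 + 3 + 2 + 1 + 0 = 10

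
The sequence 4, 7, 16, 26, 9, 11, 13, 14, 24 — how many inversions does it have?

9 inversions

For each element, count later entries that are smaller:
4: 0
7: 0
16: 4
26: 5
9: 0
11: 0
13: 0
14: 0
24: 0
Sum: 0 + 0 + 4 + 5 + 0 + 0 + 0 + 0 + 0 = 9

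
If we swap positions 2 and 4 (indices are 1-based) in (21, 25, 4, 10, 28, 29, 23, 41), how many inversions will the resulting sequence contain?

Positions 2 and 4 hold 25 and 10; after swapping, the array is [21, 10, 4, 25, 28, 29, 23, 41].
For each element, count later entries that are smaller:
21: 2
10: 1
4: 0
25: 1
28: 1
29: 1
23: 0
41: 0
Sum: 2 + 1 + 0 + 1 + 1 + 1 + 0 + 0 = 6

6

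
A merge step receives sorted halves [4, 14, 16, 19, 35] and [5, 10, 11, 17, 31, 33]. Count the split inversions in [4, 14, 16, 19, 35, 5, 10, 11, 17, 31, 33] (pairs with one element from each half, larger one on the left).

16 split inversions

Count, for every r in R, how many entries of L exceed r:
r = 5: 14, 16, 19, 35 → 4
r = 10: 14, 16, 19, 35 → 4
r = 11: 14, 16, 19, 35 → 4
r = 17: 19, 35 → 2
r = 31: 35 → 1
r = 33: 35 → 1
Cross-inversions: 4 + 4 + 4 + 2 + 1 + 1 = 16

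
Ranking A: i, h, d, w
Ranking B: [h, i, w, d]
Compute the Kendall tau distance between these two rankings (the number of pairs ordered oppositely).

Discordant pairs: 2

Assign each item its position (1..4) in the first ordering, then rewrite the second ordering as that position sequence:
positions: i→1, h→2, d→3, w→4
second ordering as positions: [2, 1, 4, 3]
Discordant pairs = inversions in this position sequence.
2: 1 → 1
1: 0
4: 3 → 1
3: 0
Total: 1 + 0 + 1 + 0 = 2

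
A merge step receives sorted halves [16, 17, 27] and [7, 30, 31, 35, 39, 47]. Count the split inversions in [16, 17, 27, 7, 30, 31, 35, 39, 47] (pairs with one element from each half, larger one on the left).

There are 3 cross-inversions.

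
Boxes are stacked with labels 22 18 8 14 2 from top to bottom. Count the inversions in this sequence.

Listing every pair i<j with a[i]>a[j] (using 1-based positions):
(1,2): 22 > 18
(1,3): 22 > 8
(1,4): 22 > 14
(1,5): 22 > 2
(2,3): 18 > 8
(2,4): 18 > 14
(2,5): 18 > 2
(3,5): 8 > 2
(4,5): 14 > 2
That's 9 pairs.

Out-of-order pairs: 9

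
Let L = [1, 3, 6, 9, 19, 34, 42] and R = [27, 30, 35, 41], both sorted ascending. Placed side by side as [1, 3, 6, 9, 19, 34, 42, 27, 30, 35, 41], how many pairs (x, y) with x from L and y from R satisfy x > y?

Cross-inversions: 6

For each element r of the right run, count left-run elements greater than r:
r = 27: 34, 42 → 2
r = 30: 34, 42 → 2
r = 35: 42 → 1
r = 41: 42 → 1
Cross-inversions: 2 + 2 + 1 + 1 = 6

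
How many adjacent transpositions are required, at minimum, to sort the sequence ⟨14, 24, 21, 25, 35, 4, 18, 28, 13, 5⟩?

26

The minimum number of adjacent swaps to sort an array equals its inversion count, since every such swap removes exactly one inversion.
Count inversions — for each element, later elements that are smaller:
14: 4, 13, 5 → 3
24: 21, 4, 18, 13, 5 → 5
21: 4, 18, 13, 5 → 4
25: 4, 18, 13, 5 → 4
35: 4, 18, 28, 13, 5 → 5
4: none → 0
18: 13, 5 → 2
28: 13, 5 → 2
13: 5 → 1
5: none → 0
Total inversions: 3 + 5 + 4 + 4 + 5 + 0 + 2 + 2 + 1 + 0 = 26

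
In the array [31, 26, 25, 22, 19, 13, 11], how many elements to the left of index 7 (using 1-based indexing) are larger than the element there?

6

The element at index 7 is 11.
Elements before it: 31, 26, 25, 22, 19, 13
Those larger than 11: 31, 26, 25, 22, 19, 13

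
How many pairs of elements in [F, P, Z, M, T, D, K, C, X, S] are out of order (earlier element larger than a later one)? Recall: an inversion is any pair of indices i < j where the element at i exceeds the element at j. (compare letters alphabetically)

23

Element-by-element contributions:
F → D, C → 2
P → M, D, K, C → 4
Z → M, T, D, K, C, X, S → 7
M → D, K, C → 3
T → D, K, C, S → 4
D → C → 1
K → C → 1
C → none → 0
X → S → 1
S → none → 0
Sum: 2 + 4 + 7 + 3 + 4 + 1 + 1 + 0 + 1 + 0 = 23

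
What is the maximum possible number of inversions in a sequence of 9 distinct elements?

The maximum occurs when the array is in strictly decreasing order: every one of the C(9, 2) pairs is inverted.
C(9, 2) = 9·8/2 = 36

There are 36 inversions.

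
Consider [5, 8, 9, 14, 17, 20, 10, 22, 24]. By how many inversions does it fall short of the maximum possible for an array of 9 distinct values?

33

Maximum inversions for 9 distinct elements is C(9, 2) = 9·8/2 = 36.
Current inversions — for each element, count later smaller elements:
5: 0
8: 0
9: 0
14: 1
17: 1
20: 1
10: 0
22: 0
24: 0
Current total: 0 + 0 + 0 + 1 + 1 + 1 + 0 + 0 + 0 = 3
Shortfall: 36 − 3 = 33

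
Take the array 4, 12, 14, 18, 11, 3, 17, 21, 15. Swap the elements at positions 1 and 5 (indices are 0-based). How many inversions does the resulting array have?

Positions 1 and 5 hold 12 and 3; after swapping, the array is [4, 3, 14, 18, 11, 12, 17, 21, 15].
For each element, count later entries that are smaller:
4 → 3 → 1
3 → none → 0
14 → 11, 12 → 2
18 → 11, 12, 17, 15 → 4
11 → none → 0
12 → none → 0
17 → 15 → 1
21 → 15 → 1
15 → none → 0
Sum: 1 + 0 + 2 + 4 + 0 + 0 + 1 + 1 + 0 = 9

9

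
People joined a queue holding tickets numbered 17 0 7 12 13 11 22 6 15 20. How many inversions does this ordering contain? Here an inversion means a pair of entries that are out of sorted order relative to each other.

Count, for each position, how many later elements it exceeds:
17 → 0, 7, 12, 13, 11, 6, 15 → 7
0 → none → 0
7 → 6 → 1
12 → 11, 6 → 2
13 → 11, 6 → 2
11 → 6 → 1
22 → 6, 15, 20 → 3
6 → none → 0
15 → none → 0
20 → none → 0
Sum: 7 + 0 + 1 + 2 + 2 + 1 + 3 + 0 + 0 + 0 = 16

16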